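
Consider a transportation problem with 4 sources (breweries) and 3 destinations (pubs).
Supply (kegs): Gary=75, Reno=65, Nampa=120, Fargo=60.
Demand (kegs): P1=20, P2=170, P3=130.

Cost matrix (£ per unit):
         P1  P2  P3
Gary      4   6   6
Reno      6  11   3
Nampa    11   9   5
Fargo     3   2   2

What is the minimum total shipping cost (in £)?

1545

A cheapest plan:
  Gary→P1: 20 × £4 = £80
  Gary→P2: 55 × £6 = £330
  Reno→P3: 65 × £3 = £195
  Nampa→P2: 55 × £9 = £495
  Nampa→P3: 65 × £5 = £325
  Fargo→P2: 60 × £2 = £120
Total = 80 + 330 + 195 + 495 + 325 + 120 = £1545.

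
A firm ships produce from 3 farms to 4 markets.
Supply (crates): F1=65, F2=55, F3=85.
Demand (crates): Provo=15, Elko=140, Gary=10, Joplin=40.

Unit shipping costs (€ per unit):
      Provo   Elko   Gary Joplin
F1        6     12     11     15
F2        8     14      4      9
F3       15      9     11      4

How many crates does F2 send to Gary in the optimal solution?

10

Solving gives:
  F1–Elko: 65 × €12 = €780
  F2–Provo: 15 × €8 = €120
  F2–Elko: 30 × €14 = €420
  F2–Gary: 10 × €4 = €40
  F3–Elko: 45 × €9 = €405
  F3–Joplin: 40 × €4 = €160
Total cost = €1925.
So F2→Gary carries 10 crates.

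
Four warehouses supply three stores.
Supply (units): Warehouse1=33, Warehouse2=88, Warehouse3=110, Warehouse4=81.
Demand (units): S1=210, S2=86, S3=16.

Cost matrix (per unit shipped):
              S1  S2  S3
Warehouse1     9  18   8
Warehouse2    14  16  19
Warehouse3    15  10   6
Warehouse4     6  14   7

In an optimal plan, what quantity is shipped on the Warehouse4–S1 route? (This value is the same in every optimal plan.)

Optimal shipments:
  Warehouse1->S1: 33 units
  Warehouse2->S1: 88 units
  Warehouse3->S1: 8 units
  Warehouse3->S2: 86 units
  Warehouse3->S3: 16 units
  Warehouse4->S1: 81 units
Total cost = 3091.
So Warehouse4→S1 carries 81 units.

81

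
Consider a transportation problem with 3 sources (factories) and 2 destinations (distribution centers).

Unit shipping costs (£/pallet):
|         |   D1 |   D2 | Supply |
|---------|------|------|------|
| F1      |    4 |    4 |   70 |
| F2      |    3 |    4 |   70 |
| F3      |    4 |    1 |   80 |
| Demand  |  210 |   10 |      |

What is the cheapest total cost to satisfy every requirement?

780

Optimal allocation:
  F1–D1: 70 × £4 = £280
  F2–D1: 70 × £3 = £210
  F3–D1: 70 × £4 = £280
  F3–D2: 10 × £1 = £10
Total = 280 + 210 + 280 + 10 = £780.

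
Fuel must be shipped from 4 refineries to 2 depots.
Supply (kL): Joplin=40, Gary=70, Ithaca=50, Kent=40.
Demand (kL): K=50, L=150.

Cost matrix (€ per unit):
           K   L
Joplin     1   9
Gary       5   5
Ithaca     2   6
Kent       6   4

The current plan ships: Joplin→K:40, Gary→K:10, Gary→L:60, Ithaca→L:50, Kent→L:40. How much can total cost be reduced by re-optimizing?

40

Current plan cost = 40·1 + 10·5 + 60·5 + 50·6 + 40·4 = €850.
Optimal plan:
  Joplin–K: 40 × €1 = €40
  Gary–L: 70 × €5 = €350
  Ithaca–K: 10 × €2 = €20
  Ithaca–L: 40 × €6 = €240
  Kent–L: 40 × €4 = €160
Optimal cost = €810.
Saving = 850 − 810 = €40.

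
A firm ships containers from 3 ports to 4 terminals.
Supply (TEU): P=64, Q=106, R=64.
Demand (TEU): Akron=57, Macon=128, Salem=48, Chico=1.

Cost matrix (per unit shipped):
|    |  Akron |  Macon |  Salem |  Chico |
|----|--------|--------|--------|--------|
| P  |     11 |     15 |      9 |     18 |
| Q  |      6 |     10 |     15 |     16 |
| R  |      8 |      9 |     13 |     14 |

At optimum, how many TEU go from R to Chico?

Optimal shipments:
  P->Macon: 15 × 15 = 225
  P->Salem: 48 × 9 = 432
  P->Chico: 1 × 18 = 18
  Q->Akron: 57 × 6 = 342
  Q->Macon: 49 × 10 = 490
  R->Macon: 64 × 9 = 576
Total cost = 2083.
The route R→Chico is not used.

0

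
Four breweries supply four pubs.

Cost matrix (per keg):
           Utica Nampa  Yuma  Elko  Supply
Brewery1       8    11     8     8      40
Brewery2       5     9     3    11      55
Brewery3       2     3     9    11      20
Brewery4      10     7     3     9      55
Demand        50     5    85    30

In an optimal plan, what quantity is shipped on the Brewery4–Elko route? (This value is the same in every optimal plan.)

The minimum-cost plan:
  Brewery1->Utica: 10 kegs
  Brewery1->Elko: 30 kegs
  Brewery2->Utica: 25 kegs
  Brewery2->Yuma: 30 kegs
  Brewery3->Utica: 15 kegs
  Brewery3->Nampa: 5 kegs
  Brewery4->Yuma: 55 kegs
Total cost = 745.
The route Brewery4→Elko is not used.

0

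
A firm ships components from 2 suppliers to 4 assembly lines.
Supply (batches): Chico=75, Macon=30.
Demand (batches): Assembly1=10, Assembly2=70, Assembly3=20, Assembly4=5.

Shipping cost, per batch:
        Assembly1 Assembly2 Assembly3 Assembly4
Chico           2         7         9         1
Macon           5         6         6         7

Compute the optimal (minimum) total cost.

625

A cheapest plan:
  Chico->Assembly1: 10 × 2 = 20
  Chico->Assembly2: 60 × 7 = 420
  Chico->Assembly4: 5 × 1 = 5
  Macon->Assembly2: 10 × 6 = 60
  Macon->Assembly3: 20 × 6 = 120
Total = 20 + 420 + 5 + 60 + 120 = 625.
(Supply check: Chico ships 75; Macon ships 30.)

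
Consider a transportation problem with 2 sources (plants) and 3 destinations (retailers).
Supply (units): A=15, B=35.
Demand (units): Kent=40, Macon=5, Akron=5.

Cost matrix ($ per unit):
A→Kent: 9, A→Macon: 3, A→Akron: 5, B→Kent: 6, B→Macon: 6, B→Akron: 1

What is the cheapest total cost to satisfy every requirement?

290

One minimum-cost allocation:
  A–Kent: 10 units
  A–Macon: 5 units
  B–Kent: 30 units
  B–Akron: 5 units
Total cost = $290.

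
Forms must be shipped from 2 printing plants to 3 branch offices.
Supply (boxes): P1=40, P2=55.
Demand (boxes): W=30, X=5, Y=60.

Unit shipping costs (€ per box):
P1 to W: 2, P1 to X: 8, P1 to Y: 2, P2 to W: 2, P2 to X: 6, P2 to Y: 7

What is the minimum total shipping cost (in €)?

A cheapest plan:
  P1–Y: 40 boxes
  P2–W: 30 boxes
  P2–X: 5 boxes
  P2–Y: 20 boxes
Total cost = €310.
(Supply check: P1 ships 40; P2 ships 55.)

310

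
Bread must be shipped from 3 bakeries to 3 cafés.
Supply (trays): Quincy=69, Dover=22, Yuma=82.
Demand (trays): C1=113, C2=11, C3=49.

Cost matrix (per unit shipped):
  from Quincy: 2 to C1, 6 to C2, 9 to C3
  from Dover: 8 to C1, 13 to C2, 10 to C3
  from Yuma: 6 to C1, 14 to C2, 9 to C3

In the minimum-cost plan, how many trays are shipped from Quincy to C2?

11

Optimal shipments:
  Quincy→C1: 58 trays
  Quincy→C2: 11 trays
  Dover→C3: 22 trays
  Yuma→C1: 55 trays
  Yuma→C3: 27 trays
Total cost = 975.
So Quincy→C2 carries 11 trays.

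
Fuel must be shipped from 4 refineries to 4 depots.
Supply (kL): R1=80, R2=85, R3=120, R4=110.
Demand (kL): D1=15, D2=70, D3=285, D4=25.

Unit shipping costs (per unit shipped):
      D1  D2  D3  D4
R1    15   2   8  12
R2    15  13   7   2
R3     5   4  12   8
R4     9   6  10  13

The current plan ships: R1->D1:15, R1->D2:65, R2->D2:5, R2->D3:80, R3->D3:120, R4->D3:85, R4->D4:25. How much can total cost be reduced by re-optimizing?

610

Current plan cost = 15·15 + 65·2 + 5·13 + 80·7 + 120·12 + 85·10 + 25·13 = 3595.
Optimal plan:
  R1 to D3: 80 kL
  R2 to D3: 60 kL
  R2 to D4: 25 kL
  R3 to D1: 15 kL
  R3 to D2: 70 kL
  R3 to D3: 35 kL
  R4 to D3: 110 kL
Optimal cost = 2985.
Saving = 3595 − 2985 = 610.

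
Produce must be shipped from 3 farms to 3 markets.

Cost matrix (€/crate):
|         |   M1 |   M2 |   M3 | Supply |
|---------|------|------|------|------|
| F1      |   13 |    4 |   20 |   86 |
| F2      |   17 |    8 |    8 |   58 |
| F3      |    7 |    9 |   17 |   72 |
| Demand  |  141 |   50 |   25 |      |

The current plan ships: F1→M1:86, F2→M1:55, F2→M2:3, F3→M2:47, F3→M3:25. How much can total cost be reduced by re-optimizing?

992

Current plan cost = 86·13 + 55·17 + 3·8 + 47·9 + 25·17 = €2925.
Optimal plan:
  F1–M1: 36 × €13 = €468
  F1–M2: 50 × €4 = €200
  F2–M1: 33 × €17 = €561
  F2–M3: 25 × €8 = €200
  F3–M1: 72 × €7 = €504
Optimal cost = €1933.
Saving = 2925 − 1933 = €992.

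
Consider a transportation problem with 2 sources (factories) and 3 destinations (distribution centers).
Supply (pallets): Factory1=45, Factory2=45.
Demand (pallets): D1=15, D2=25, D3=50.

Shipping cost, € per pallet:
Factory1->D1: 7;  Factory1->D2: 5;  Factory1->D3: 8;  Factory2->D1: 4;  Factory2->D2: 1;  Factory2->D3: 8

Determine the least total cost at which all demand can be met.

485

A cheapest plan:
  Factory1 to D3: 45 × €8 = €360
  Factory2 to D1: 15 × €4 = €60
  Factory2 to D2: 25 × €1 = €25
  Factory2 to D3: 5 × €8 = €40
Total = 360 + 60 + 25 + 40 = €485.
(Supply check: Factory1 ships 45; Factory2 ships 45.)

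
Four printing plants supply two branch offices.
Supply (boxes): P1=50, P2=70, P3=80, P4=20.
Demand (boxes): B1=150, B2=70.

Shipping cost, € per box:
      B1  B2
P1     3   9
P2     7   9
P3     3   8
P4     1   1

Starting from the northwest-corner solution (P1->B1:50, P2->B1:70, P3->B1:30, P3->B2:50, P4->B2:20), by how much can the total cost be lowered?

Current plan cost = 50·3 + 70·7 + 30·3 + 50·8 + 20·1 = €1150.
Optimal plan:
  P1 to B1: 50 × €3 = €150
  P2 to B1: 20 × €7 = €140
  P2 to B2: 50 × €9 = €450
  P3 to B1: 80 × €3 = €240
  P4 to B2: 20 × €1 = €20
Optimal cost = €1000.
Saving = 1150 − 1000 = €150.

150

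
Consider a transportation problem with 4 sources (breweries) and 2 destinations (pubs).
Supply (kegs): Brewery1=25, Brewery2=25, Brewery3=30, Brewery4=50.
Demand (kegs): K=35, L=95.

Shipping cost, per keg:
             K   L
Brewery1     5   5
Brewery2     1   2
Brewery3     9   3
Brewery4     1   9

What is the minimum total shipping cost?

435

One minimum-cost allocation:
  Brewery1→L: 25 kegs
  Brewery2→L: 25 kegs
  Brewery3→L: 30 kegs
  Brewery4→K: 35 kegs
  Brewery4→L: 15 kegs
Total cost = 435.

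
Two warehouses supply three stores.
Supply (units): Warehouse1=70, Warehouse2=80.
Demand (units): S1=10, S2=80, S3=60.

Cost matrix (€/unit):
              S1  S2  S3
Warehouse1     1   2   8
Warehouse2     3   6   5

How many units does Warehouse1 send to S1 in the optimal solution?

0

Solving gives:
  Warehouse1->S2: 70 × €2 = €140
  Warehouse2->S1: 10 × €3 = €30
  Warehouse2->S2: 10 × €6 = €60
  Warehouse2->S3: 60 × €5 = €300
Total cost = €530.
The route Warehouse1→S1 is not used.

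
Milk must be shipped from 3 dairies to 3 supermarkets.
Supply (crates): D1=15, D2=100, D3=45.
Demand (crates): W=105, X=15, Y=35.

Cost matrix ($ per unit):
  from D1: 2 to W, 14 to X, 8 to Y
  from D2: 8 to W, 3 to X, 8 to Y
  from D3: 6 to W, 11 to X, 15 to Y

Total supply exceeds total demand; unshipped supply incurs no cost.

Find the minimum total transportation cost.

An optimal shipping plan:
  D1–W: 15 × $2 = $30
  D2–W: 45 × $8 = $360
  D2–X: 15 × $3 = $45
  D2–Y: 35 × $8 = $280
  D3–W: 45 × $6 = $270
Total = 30 + 360 + 45 + 280 + 270 = $985.

985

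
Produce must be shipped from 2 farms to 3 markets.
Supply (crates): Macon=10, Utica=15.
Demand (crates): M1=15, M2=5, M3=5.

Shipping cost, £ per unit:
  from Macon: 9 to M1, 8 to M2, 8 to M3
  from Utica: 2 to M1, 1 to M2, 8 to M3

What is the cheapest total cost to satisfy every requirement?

110

An optimal shipping plan:
  Macon->M2: 5 × £8 = £40
  Macon->M3: 5 × £8 = £40
  Utica->M1: 15 × £2 = £30
Total = 40 + 40 + 30 = £110.
(Supply check: Macon ships 10; Utica ships 15.)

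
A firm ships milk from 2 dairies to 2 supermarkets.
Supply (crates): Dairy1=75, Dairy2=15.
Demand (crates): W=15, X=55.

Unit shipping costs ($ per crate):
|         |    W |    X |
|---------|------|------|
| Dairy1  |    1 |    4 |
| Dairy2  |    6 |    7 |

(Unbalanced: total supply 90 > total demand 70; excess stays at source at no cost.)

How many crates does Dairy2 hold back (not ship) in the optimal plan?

An optimal plan:
  Dairy1->W: 15 × $1 = $15
  Dairy1->X: 55 × $4 = $220
Total cost = $235.
Dairy2 ships 0 of its 15, leaving 15.

15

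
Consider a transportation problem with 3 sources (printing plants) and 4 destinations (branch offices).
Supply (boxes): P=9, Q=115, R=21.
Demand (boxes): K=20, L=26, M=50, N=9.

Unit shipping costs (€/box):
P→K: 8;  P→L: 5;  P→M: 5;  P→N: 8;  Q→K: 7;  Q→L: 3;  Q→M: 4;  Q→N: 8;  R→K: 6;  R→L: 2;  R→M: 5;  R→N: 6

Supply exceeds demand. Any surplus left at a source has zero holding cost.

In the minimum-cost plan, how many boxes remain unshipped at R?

An optimal plan:
  Q–K: 20 boxes
  Q–L: 14 boxes
  Q–M: 50 boxes
  R–L: 12 boxes
  R–N: 9 boxes
Total cost = €460.
R ships 21 of its 21, leaving 0.

0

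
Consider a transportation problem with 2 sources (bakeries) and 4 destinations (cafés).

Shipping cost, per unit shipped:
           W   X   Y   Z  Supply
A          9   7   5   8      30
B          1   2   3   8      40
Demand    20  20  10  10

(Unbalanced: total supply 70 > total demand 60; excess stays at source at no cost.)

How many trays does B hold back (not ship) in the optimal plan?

An optimal plan:
  A→Y: 10 trays
  A→Z: 10 trays
  B→W: 20 trays
  B→X: 20 trays
Total cost = 190.
B ships 40 of its 40, leaving 0.

0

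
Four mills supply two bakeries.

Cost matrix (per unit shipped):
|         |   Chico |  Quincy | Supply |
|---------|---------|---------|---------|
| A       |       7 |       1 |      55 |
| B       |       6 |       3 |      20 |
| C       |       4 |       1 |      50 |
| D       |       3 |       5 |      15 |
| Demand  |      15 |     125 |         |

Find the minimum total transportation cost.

One minimum-cost allocation:
  A to Quincy: 55 × 1 = 55
  B to Quincy: 20 × 3 = 60
  C to Quincy: 50 × 1 = 50
  D to Chico: 15 × 3 = 45
Total = 55 + 60 + 50 + 45 = 210.
(Supply check: A ships 55; B ships 20; C ships 50; D ships 15.)

210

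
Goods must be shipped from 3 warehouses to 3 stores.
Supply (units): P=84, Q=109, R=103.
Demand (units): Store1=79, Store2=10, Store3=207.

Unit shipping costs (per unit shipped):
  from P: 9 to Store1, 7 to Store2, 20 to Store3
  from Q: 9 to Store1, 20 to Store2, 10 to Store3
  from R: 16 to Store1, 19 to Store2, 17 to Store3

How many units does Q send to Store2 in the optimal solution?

0

The minimum-cost plan:
  P to Store1: 74 × 9 = 666
  P to Store2: 10 × 7 = 70
  Q to Store3: 109 × 10 = 1090
  R to Store1: 5 × 16 = 80
  R to Store3: 98 × 17 = 1666
Total cost = 3572.
The route Q→Store2 is not used.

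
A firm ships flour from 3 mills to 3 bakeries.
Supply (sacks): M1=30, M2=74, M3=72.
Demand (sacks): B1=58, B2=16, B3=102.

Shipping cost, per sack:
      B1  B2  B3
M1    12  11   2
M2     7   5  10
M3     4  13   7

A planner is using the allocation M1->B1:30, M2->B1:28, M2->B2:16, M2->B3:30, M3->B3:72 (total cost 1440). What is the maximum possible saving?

Current plan cost = 30·12 + 28·7 + 16·5 + 30·10 + 72·7 = 1440.
Optimal plan:
  M1–B3: 30 × 2 = 60
  M2–B1: 58 × 7 = 406
  M2–B2: 16 × 5 = 80
  M3–B3: 72 × 7 = 504
Optimal cost = 1050.
Saving = 1440 − 1050 = 390.

390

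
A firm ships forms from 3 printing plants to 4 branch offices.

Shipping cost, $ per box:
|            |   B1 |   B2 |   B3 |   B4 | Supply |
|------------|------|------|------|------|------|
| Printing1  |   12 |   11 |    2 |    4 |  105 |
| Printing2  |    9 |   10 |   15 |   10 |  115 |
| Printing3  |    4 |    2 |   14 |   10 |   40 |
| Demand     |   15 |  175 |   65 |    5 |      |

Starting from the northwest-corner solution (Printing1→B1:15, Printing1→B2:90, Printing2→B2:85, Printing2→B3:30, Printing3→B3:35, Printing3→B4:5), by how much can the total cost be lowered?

1260

Current plan cost = 15·12 + 90·11 + 85·10 + 30·15 + 35·14 + 5·10 = $3010.
Optimal plan:
  Printing1–B2: 35 × $11 = $385
  Printing1–B3: 65 × $2 = $130
  Printing1–B4: 5 × $4 = $20
  Printing2–B1: 15 × $9 = $135
  Printing2–B2: 100 × $10 = $1000
  Printing3–B2: 40 × $2 = $80
Optimal cost = $1750.
Saving = 3010 − 1750 = $1260.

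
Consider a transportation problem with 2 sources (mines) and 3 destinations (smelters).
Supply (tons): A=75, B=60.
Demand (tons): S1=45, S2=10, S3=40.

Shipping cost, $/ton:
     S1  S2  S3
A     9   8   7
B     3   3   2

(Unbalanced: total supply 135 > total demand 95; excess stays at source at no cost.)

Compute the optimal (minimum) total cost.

420

An optimal shipping plan:
  A to S2: 10 × $8 = $80
  A to S3: 25 × $7 = $175
  B to S1: 45 × $3 = $135
  B to S3: 15 × $2 = $30
Total = 80 + 175 + 135 + 30 = $420.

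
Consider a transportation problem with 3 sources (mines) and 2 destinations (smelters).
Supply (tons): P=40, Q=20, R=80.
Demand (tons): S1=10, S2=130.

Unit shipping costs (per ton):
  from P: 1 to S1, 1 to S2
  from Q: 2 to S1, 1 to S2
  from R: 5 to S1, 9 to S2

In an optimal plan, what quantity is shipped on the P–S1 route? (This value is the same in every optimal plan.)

The minimum-cost plan:
  P→S2: 40 × 1 = 40
  Q→S2: 20 × 1 = 20
  R→S1: 10 × 5 = 50
  R→S2: 70 × 9 = 630
Total cost = 740.
The route P→S1 is not used.

0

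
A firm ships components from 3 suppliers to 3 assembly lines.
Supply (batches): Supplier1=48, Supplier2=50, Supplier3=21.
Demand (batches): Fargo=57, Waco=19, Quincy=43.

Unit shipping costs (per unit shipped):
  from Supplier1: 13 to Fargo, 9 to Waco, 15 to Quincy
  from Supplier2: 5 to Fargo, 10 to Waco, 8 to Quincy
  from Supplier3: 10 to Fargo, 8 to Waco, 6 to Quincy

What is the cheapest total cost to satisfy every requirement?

Optimal allocation:
  Supplier1 to Fargo: 7 batches
  Supplier1 to Waco: 19 batches
  Supplier1 to Quincy: 22 batches
  Supplier2 to Fargo: 50 batches
  Supplier3 to Quincy: 21 batches
Total cost = 968.

968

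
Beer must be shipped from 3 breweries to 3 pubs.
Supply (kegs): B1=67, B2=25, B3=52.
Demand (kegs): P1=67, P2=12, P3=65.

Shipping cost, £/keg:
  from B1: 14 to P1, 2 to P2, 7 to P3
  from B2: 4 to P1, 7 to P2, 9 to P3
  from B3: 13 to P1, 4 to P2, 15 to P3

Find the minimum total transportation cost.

One minimum-cost allocation:
  B1→P2: 2 × £2 = £4
  B1→P3: 65 × £7 = £455
  B2→P1: 25 × £4 = £100
  B3→P1: 42 × £13 = £546
  B3→P2: 10 × £4 = £40
Total = 4 + 455 + 100 + 546 + 40 = £1145.

1145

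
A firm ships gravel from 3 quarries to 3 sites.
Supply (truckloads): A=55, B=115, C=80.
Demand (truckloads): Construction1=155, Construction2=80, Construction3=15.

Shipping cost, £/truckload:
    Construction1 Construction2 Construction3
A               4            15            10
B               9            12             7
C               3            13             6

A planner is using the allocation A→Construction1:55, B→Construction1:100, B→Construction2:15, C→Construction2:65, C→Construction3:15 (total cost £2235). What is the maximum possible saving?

Current plan cost = 55·4 + 100·9 + 15·12 + 65·13 + 15·6 = £2235.
Optimal plan:
  A→Construction1: 55 × £4 = £220
  B→Construction1: 20 × £9 = £180
  B→Construction2: 80 × £12 = £960
  B→Construction3: 15 × £7 = £105
  C→Construction1: 80 × £3 = £240
Optimal cost = £1705.
Saving = 2235 − 1705 = £530.

530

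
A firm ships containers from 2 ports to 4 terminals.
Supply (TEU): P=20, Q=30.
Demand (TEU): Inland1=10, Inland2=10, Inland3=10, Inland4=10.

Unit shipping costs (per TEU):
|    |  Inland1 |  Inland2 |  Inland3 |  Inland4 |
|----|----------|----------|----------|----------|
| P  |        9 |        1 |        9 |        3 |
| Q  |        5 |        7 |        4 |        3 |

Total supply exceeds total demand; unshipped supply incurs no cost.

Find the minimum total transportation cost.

130

Optimal allocation:
  P→Inland2: 10 × 1 = 10
  P→Inland4: 10 × 3 = 30
  Q→Inland1: 10 × 5 = 50
  Q→Inland3: 10 × 4 = 40
Total = 10 + 30 + 50 + 40 = 130.
(Supply check: P ships 20; Q ships 20.)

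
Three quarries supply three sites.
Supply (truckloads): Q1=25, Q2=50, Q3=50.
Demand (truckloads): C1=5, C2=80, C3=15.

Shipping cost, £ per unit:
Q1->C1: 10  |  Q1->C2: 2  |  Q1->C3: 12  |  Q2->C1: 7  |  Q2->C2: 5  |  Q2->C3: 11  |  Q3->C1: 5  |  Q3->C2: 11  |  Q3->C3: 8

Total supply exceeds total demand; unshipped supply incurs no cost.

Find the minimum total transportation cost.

A cheapest plan:
  Q1 to C2: 25 × £2 = £50
  Q2 to C2: 50 × £5 = £250
  Q3 to C1: 5 × £5 = £25
  Q3 to C2: 5 × £11 = £55
  Q3 to C3: 15 × £8 = £120
Total = 50 + 250 + 25 + 55 + 120 = £500.
(Supply check: Q1 ships 25; Q2 ships 50; Q3 ships 25.)

500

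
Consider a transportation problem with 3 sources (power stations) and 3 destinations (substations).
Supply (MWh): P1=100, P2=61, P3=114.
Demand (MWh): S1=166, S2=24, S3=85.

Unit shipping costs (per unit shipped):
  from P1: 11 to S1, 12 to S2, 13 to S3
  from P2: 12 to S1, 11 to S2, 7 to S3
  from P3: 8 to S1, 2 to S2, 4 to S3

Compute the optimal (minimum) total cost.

2199

An optimal shipping plan:
  P1→S1: 100 MWh
  P2→S3: 61 MWh
  P3→S1: 66 MWh
  P3→S2: 24 MWh
  P3→S3: 24 MWh
Total cost = 2199.
(Supply check: P1 ships 100; P2 ships 61; P3 ships 114.)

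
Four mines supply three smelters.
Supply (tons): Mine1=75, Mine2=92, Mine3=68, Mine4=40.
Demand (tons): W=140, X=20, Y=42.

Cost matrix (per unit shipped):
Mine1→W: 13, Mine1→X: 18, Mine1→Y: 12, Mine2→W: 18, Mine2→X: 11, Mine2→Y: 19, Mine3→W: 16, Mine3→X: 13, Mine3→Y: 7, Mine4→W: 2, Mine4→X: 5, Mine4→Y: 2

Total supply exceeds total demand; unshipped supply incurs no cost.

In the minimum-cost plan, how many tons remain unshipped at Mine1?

Minimum-cost shipments:
  Mine1->W: 75 × 13 = 975
  Mine2->X: 20 × 11 = 220
  Mine3->W: 25 × 16 = 400
  Mine3->Y: 42 × 7 = 294
  Mine4->W: 40 × 2 = 80
Total cost = 1969.
Mine1 ships 75 of its 75, leaving 0.

0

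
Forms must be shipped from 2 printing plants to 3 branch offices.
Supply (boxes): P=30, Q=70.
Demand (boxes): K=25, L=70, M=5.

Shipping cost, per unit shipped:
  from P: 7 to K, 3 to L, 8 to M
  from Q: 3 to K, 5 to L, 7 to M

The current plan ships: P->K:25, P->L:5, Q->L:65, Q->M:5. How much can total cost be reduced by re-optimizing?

Current plan cost = 25·7 + 5·3 + 65·5 + 5·7 = 550.
Optimal plan:
  P–L: 30 boxes
  Q–K: 25 boxes
  Q–L: 40 boxes
  Q–M: 5 boxes
Optimal cost = 400.
Saving = 550 − 400 = 150.

150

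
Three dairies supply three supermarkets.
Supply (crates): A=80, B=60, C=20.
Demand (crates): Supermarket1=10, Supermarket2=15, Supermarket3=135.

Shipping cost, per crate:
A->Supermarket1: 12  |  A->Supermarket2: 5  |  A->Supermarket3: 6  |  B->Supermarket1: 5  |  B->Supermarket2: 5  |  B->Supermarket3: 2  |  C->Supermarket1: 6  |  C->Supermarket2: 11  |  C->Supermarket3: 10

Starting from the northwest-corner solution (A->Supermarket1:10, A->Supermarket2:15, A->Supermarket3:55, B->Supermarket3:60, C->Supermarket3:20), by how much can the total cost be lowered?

Current plan cost = 10·12 + 15·5 + 55·6 + 60·2 + 20·10 = 845.
Optimal plan:
  A→Supermarket2: 15 crates
  A→Supermarket3: 65 crates
  B→Supermarket3: 60 crates
  C→Supermarket1: 10 crates
  C→Supermarket3: 10 crates
Optimal cost = 745.
Saving = 845 − 745 = 100.

100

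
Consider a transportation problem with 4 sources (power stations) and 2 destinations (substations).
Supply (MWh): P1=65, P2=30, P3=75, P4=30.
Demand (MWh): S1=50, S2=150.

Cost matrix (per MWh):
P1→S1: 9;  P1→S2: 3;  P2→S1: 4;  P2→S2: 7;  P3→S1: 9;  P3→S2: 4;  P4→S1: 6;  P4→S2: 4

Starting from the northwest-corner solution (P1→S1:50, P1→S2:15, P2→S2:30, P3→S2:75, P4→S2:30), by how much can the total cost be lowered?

Current plan cost = 50·9 + 15·3 + 30·7 + 75·4 + 30·4 = 1125.
Optimal plan:
  P1–S2: 65 MWh
  P2–S1: 30 MWh
  P3–S2: 75 MWh
  P4–S1: 20 MWh
  P4–S2: 10 MWh
Optimal cost = 775.
Saving = 1125 − 775 = 350.

350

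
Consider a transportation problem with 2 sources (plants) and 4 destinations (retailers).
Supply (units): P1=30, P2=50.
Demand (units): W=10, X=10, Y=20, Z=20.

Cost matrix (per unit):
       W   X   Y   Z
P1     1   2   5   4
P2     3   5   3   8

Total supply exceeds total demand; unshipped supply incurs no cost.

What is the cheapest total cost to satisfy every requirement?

190

Optimal allocation:
  P1->X: 10 × 2 = 20
  P1->Z: 20 × 4 = 80
  P2->W: 10 × 3 = 30
  P2->Y: 20 × 3 = 60
Total = 20 + 80 + 30 + 60 = 190.
(Supply check: P1 ships 30; P2 ships 30.)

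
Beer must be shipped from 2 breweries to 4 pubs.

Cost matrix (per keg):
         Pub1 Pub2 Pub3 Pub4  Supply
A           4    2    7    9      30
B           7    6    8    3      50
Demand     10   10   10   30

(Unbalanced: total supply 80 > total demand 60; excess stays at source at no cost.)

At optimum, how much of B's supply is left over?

20

An optimal plan:
  A to Pub1: 10 kegs
  A to Pub2: 10 kegs
  A to Pub3: 10 kegs
  B to Pub4: 30 kegs
Total cost = 220.
B ships 30 of its 50, leaving 20.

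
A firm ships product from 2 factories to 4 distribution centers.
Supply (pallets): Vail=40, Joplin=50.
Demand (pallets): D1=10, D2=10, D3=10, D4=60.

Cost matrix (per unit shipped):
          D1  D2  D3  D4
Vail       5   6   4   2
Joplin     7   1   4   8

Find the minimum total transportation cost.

360

One minimum-cost allocation:
  Vail->D4: 40 × 2 = 80
  Joplin->D1: 10 × 7 = 70
  Joplin->D2: 10 × 1 = 10
  Joplin->D3: 10 × 4 = 40
  Joplin->D4: 20 × 8 = 160
Total = 80 + 70 + 10 + 40 + 160 = 360.
(Supply check: Vail ships 40; Joplin ships 50.)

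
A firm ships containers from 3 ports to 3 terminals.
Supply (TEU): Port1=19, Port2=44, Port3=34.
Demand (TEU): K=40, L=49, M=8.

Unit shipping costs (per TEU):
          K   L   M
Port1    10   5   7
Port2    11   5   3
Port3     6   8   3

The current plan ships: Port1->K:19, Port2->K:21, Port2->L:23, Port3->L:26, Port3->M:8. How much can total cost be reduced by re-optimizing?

235

Current plan cost = 19·10 + 21·11 + 23·5 + 26·8 + 8·3 = 768.
Optimal plan:
  Port1–K: 6 TEU
  Port1–L: 13 TEU
  Port2–L: 36 TEU
  Port2–M: 8 TEU
  Port3–K: 34 TEU
Optimal cost = 533.
Saving = 768 − 533 = 235.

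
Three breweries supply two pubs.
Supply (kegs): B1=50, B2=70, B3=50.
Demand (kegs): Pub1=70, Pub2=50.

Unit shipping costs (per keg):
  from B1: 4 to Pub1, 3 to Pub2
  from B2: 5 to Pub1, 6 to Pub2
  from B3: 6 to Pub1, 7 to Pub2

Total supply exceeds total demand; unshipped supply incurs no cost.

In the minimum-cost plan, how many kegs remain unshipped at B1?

An optimal plan:
  B1 to Pub2: 50 × 3 = 150
  B2 to Pub1: 70 × 5 = 350
Total cost = 500.
B1 ships 50 of its 50, leaving 0.

0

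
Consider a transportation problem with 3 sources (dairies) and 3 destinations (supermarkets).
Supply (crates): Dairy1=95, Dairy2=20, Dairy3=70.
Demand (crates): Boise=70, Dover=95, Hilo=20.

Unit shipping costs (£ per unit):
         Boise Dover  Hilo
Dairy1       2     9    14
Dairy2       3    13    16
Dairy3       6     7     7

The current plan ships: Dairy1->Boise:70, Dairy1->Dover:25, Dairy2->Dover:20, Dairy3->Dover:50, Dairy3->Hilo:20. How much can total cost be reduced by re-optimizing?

60

Current plan cost = 70·2 + 25·9 + 20·13 + 50·7 + 20·7 = £1115.
Optimal plan:
  Dairy1–Boise: 50 × £2 = £100
  Dairy1–Dover: 45 × £9 = £405
  Dairy2–Boise: 20 × £3 = £60
  Dairy3–Dover: 50 × £7 = £350
  Dairy3–Hilo: 20 × £7 = £140
Optimal cost = £1055.
Saving = 1115 − 1055 = £60.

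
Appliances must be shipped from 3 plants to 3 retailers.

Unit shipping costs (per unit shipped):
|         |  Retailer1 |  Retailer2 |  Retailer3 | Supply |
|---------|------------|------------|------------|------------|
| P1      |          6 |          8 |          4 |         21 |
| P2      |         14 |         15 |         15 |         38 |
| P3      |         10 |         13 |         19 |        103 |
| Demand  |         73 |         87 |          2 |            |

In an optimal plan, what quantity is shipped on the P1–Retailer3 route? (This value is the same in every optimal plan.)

2

Solving gives:
  P1 to Retailer2: 19 × 8 = 152
  P1 to Retailer3: 2 × 4 = 8
  P2 to Retailer2: 38 × 15 = 570
  P3 to Retailer1: 73 × 10 = 730
  P3 to Retailer2: 30 × 13 = 390
Total cost = 1850.
So P1→Retailer3 carries 2 units.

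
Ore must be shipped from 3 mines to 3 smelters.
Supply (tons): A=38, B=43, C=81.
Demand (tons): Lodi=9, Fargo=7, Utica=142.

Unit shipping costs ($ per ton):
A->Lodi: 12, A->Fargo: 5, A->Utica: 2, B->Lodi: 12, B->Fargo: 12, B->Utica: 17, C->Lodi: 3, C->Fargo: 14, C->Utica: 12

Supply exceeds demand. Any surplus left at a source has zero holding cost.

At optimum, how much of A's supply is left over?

An optimal plan:
  A->Utica: 38 × $2 = $76
  B->Fargo: 7 × $12 = $84
  B->Utica: 32 × $17 = $544
  C->Lodi: 9 × $3 = $27
  C->Utica: 72 × $12 = $864
Total cost = $1595.
A ships 38 of its 38, leaving 0.

0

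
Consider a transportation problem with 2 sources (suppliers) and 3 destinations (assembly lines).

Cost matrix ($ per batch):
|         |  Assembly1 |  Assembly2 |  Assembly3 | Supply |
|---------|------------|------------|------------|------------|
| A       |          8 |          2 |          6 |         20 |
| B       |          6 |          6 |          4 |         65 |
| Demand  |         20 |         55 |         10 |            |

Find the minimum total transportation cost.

410

One minimum-cost allocation:
  A→Assembly2: 20 batches
  B→Assembly1: 20 batches
  B→Assembly2: 35 batches
  B→Assembly3: 10 batches
Total cost = $410.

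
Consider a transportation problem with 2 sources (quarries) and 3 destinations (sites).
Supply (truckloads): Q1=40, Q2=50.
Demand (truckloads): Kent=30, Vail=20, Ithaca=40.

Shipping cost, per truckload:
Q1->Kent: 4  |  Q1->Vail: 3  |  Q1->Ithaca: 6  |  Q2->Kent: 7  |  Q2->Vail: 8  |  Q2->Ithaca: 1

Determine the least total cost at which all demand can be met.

250

A cheapest plan:
  Q1→Kent: 20 × 4 = 80
  Q1→Vail: 20 × 3 = 60
  Q2→Kent: 10 × 7 = 70
  Q2→Ithaca: 40 × 1 = 40
Total = 80 + 60 + 70 + 40 = 250.
(Supply check: Q1 ships 40; Q2 ships 50.)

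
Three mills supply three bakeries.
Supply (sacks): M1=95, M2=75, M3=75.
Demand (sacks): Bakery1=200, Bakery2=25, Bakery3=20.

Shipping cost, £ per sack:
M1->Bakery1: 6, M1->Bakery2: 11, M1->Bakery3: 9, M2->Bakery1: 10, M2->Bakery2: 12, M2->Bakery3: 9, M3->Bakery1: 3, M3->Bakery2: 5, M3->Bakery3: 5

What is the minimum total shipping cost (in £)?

An optimal shipping plan:
  M1->Bakery1: 95 × £6 = £570
  M2->Bakery1: 55 × £10 = £550
  M2->Bakery3: 20 × £9 = £180
  M3->Bakery1: 50 × £3 = £150
  M3->Bakery2: 25 × £5 = £125
Total = 570 + 550 + 180 + 150 + 125 = £1575.
(Supply check: M1 ships 95; M2 ships 75; M3 ships 75.)

1575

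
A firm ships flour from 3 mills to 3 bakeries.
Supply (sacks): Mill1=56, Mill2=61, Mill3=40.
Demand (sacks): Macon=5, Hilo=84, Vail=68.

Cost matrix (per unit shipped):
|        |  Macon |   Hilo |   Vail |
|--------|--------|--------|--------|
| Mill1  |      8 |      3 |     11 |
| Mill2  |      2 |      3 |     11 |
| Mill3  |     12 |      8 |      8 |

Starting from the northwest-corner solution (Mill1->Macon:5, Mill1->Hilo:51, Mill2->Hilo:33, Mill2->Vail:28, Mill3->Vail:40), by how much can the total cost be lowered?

30

Current plan cost = 5·8 + 51·3 + 33·3 + 28·11 + 40·8 = 920.
Optimal plan:
  Mill1->Hilo: 28 × 3 = 84
  Mill1->Vail: 28 × 11 = 308
  Mill2->Macon: 5 × 2 = 10
  Mill2->Hilo: 56 × 3 = 168
  Mill3->Vail: 40 × 8 = 320
Optimal cost = 890.
Saving = 920 − 890 = 30.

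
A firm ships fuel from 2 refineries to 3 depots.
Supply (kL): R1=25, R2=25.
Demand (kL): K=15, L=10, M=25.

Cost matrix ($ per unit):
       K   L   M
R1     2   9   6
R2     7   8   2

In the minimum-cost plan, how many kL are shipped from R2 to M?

25

The minimum-cost plan:
  R1→K: 15 × $2 = $30
  R1→L: 10 × $9 = $90
  R2→M: 25 × $2 = $50
Total cost = $170.
So R2→M carries 25 kL.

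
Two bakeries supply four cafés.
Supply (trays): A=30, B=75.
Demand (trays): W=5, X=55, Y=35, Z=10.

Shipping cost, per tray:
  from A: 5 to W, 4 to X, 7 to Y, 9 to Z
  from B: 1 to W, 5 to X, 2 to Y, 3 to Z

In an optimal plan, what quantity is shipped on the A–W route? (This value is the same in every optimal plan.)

The minimum-cost plan:
  A->X: 30 × 4 = 120
  B->W: 5 × 1 = 5
  B->X: 25 × 5 = 125
  B->Y: 35 × 2 = 70
  B->Z: 10 × 3 = 30
Total cost = 350.
The route A→W is not used.

0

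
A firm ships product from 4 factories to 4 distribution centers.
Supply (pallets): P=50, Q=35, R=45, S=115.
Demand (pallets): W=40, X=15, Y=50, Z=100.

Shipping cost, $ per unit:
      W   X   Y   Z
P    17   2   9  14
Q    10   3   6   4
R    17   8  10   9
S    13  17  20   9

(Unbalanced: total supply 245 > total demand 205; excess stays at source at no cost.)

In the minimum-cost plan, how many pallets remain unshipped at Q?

0

An optimal plan:
  P–X: 15 × $2 = $30
  P–Y: 35 × $9 = $315
  Q–Z: 35 × $4 = $140
  R–Y: 15 × $10 = $150
  S–W: 40 × $13 = $520
  S–Z: 65 × $9 = $585
Total cost = $1740.
Q ships 35 of its 35, leaving 0.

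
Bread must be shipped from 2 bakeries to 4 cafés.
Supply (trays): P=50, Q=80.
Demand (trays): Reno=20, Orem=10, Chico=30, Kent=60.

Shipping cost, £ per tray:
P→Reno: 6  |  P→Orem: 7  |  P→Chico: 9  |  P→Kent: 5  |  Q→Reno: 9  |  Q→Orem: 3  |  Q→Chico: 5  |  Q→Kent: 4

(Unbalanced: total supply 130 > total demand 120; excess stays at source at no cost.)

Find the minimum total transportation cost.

560

One minimum-cost allocation:
  P to Reno: 20 trays
  P to Kent: 20 trays
  Q to Orem: 10 trays
  Q to Chico: 30 trays
  Q to Kent: 40 trays
Total cost = £560.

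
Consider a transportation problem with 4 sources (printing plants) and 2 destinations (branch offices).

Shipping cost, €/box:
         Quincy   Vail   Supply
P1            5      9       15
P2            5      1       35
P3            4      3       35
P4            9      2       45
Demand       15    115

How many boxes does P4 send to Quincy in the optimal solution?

Solving gives:
  P1 to Quincy: 15 boxes
  P2 to Vail: 35 boxes
  P3 to Vail: 35 boxes
  P4 to Vail: 45 boxes
Total cost = €305.
The route P4→Quincy is not used.

0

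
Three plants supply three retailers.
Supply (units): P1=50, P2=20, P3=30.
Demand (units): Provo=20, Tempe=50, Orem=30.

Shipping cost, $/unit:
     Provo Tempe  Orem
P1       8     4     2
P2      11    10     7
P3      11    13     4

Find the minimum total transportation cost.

540

An optimal shipping plan:
  P1→Tempe: 50 × $4 = $200
  P2→Provo: 20 × $11 = $220
  P3→Orem: 30 × $4 = $120
Total = 200 + 220 + 120 = $540.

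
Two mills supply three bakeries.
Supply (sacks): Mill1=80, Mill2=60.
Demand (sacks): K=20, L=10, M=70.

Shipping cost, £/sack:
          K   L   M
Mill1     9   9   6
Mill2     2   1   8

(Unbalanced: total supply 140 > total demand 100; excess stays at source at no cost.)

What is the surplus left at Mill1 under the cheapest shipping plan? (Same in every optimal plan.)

An optimal plan:
  Mill1→M: 70 sacks
  Mill2→K: 20 sacks
  Mill2→L: 10 sacks
Total cost = £470.
Mill1 ships 70 of its 80, leaving 10.

10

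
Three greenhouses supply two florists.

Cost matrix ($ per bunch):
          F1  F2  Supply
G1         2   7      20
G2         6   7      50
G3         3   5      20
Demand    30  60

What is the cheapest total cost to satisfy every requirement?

One minimum-cost allocation:
  G1–F1: 20 × $2 = $40
  G2–F2: 50 × $7 = $350
  G3–F1: 10 × $3 = $30
  G3–F2: 10 × $5 = $50
Total = 40 + 350 + 30 + 50 = $470.

470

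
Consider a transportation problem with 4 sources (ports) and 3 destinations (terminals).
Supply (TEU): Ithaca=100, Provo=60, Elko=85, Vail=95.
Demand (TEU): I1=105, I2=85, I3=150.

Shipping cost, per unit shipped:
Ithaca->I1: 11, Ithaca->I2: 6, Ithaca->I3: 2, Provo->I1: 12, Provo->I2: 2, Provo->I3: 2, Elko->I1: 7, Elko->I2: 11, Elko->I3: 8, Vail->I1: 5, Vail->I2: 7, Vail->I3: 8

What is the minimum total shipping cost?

An optimal shipping plan:
  Ithaca->I3: 100 × 2 = 200
  Provo->I2: 60 × 2 = 120
  Elko->I1: 35 × 7 = 245
  Elko->I3: 50 × 8 = 400
  Vail->I1: 70 × 5 = 350
  Vail->I2: 25 × 7 = 175
Total = 200 + 120 + 245 + 400 + 350 + 175 = 1490.
(Supply check: Ithaca ships 100; Provo ships 60; Elko ships 85; Vail ships 95.)

1490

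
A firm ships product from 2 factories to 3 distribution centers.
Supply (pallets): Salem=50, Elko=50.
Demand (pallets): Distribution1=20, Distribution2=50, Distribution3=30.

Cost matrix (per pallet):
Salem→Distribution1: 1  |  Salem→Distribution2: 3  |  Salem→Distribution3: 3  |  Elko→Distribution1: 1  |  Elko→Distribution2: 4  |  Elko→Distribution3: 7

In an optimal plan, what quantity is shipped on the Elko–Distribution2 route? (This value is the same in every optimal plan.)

Solving gives:
  Salem to Distribution2: 20 pallets
  Salem to Distribution3: 30 pallets
  Elko to Distribution1: 20 pallets
  Elko to Distribution2: 30 pallets
Total cost = 290.
So Elko→Distribution2 carries 30 pallets.

30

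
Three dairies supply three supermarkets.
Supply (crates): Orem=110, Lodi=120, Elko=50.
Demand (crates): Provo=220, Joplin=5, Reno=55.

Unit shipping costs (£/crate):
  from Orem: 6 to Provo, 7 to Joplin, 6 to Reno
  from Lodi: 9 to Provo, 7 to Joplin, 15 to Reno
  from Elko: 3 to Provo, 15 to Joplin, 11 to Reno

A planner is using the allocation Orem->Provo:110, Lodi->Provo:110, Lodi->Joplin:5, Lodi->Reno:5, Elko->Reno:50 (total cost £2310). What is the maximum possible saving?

430

Current plan cost = 110·6 + 110·9 + 5·7 + 5·15 + 50·11 = £2310.
Optimal plan:
  Orem->Provo: 55 × £6 = £330
  Orem->Reno: 55 × £6 = £330
  Lodi->Provo: 115 × £9 = £1035
  Lodi->Joplin: 5 × £7 = £35
  Elko->Provo: 50 × £3 = £150
Optimal cost = £1880.
Saving = 2310 − 1880 = £430.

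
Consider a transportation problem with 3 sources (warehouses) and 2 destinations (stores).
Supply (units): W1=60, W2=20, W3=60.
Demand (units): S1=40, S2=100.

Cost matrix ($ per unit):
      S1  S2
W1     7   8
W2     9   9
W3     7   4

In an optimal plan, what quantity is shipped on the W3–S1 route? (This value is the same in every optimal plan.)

0

Solving gives:
  W1–S1: 40 units
  W1–S2: 20 units
  W2–S2: 20 units
  W3–S2: 60 units
Total cost = $860.
The route W3→S1 is not used.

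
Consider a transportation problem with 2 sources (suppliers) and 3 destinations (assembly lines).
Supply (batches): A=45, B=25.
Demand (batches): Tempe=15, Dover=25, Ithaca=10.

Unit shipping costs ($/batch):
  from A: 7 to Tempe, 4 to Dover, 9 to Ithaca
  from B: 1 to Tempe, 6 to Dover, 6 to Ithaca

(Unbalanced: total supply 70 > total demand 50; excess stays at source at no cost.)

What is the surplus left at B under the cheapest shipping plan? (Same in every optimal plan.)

0

Minimum-cost shipments:
  A–Dover: 25 batches
  B–Tempe: 15 batches
  B–Ithaca: 10 batches
Total cost = $175.
B ships 25 of its 25, leaving 0.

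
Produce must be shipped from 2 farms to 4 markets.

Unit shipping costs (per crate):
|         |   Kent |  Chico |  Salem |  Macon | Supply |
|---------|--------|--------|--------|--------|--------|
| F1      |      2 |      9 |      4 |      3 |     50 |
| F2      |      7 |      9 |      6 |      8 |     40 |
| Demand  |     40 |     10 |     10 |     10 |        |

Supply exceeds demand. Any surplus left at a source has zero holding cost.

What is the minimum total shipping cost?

An optimal shipping plan:
  F1–Kent: 40 × 2 = 80
  F1–Macon: 10 × 3 = 30
  F2–Chico: 10 × 9 = 90
  F2–Salem: 10 × 6 = 60
Total = 80 + 30 + 90 + 60 = 260.
(Supply check: F1 ships 50; F2 ships 20.)

260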